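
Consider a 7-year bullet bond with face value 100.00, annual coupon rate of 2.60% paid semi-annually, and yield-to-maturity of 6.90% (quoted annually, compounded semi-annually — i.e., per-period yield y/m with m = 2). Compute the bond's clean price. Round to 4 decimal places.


Coupon per period c = face * coupon_rate / m = 1.300000
Periods per year m = 2; per-period yield y/m = 0.034500
Number of cashflows N = 14
Cashflows (t years, CF_t, discount factor 1/(1+y/m)^(m*t), PV):
  t = 0.5000: CF_t = 1.300000, DF = 0.966651, PV = 1.256646
  t = 1.0000: CF_t = 1.300000, DF = 0.934413, PV = 1.214737
  t = 1.5000: CF_t = 1.300000, DF = 0.903251, PV = 1.174226
  t = 2.0000: CF_t = 1.300000, DF = 0.873128, PV = 1.135067
  t = 2.5000: CF_t = 1.300000, DF = 0.844010, PV = 1.097213
  t = 3.0000: CF_t = 1.300000, DF = 0.815863, PV = 1.060621
  t = 3.5000: CF_t = 1.300000, DF = 0.788654, PV = 1.025250
  t = 4.0000: CF_t = 1.300000, DF = 0.762353, PV = 0.991059
  t = 4.5000: CF_t = 1.300000, DF = 0.736929, PV = 0.958007
  t = 5.0000: CF_t = 1.300000, DF = 0.712353, PV = 0.926058
  t = 5.5000: CF_t = 1.300000, DF = 0.688596, PV = 0.895175
  t = 6.0000: CF_t = 1.300000, DF = 0.665632, PV = 0.865321
  t = 6.5000: CF_t = 1.300000, DF = 0.643433, PV = 0.836463
  t = 7.0000: CF_t = 101.300000, DF = 0.621975, PV = 63.006088
Price P = sum_t PV_t = 76.441933

Answer: Price = 76.4419


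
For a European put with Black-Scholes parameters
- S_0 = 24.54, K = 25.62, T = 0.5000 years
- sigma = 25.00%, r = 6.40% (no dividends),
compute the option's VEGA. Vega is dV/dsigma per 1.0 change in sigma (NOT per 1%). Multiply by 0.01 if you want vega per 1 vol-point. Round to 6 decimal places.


d1 = 0.0257734358; d2 = -0.1510032595
phi(d1) = 0.3988097997; exp(-qT) = 1.0000000000; exp(-rT) = 0.9685065821
Vega = S * exp(-qT) * phi(d1) * sqrt(T) = 24.5400 * 1.0000000000 * 0.3988097997 * 0.7071067812 = 6.920307

Answer: Vega = 6.920307


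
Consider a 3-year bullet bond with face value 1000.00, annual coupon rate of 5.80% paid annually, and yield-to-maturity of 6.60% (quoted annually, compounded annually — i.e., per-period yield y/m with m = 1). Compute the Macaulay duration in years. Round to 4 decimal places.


Coupon per period c = face * coupon_rate / m = 58.000000
Periods per year m = 1; per-period yield y/m = 0.066000
Number of cashflows N = 3
Cashflows (t years, CF_t, discount factor 1/(1+y/m)^(m*t), PV):
  t = 1.0000: CF_t = 58.000000, DF = 0.938086, PV = 54.409006
  t = 2.0000: CF_t = 58.000000, DF = 0.880006, PV = 51.040343
  t = 3.0000: CF_t = 1058.000000, DF = 0.825521, PV = 873.401742
Price P = sum_t PV_t = 978.851090
Macaulay numerator sum_t t * PV_t:
  t * PV_t at t = 1.0000: 54.409006
  t * PV_t at t = 2.0000: 102.080686
  t * PV_t at t = 3.0000: 2620.205225
Macaulay duration D = (sum_t t * PV_t) / P = 2776.694917 / 978.851090 = 2.836688

Answer: Macaulay duration = 2.8367 years


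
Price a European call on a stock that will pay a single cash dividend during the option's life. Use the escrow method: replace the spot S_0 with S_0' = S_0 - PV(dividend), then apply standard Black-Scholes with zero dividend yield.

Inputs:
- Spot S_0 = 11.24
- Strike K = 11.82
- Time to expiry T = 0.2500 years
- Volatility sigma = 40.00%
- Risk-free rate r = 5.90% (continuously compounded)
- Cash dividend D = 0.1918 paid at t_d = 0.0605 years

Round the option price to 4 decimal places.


Answer: Price = 0.6360

Derivation:
PV(D) = D * exp(-r * t_d) = 0.1918 * 0.99643686 = 0.19111659
S_0' = S_0 - PV(D) = 11.2400 - 0.19111659 = 11.04888341
d1 = (ln(S_0'/K) + (r + sigma^2/2)*T) / (sigma*sqrt(T)) = -0.16356819
d2 = d1 - sigma*sqrt(T) = -0.36356819
exp(-rT) = 0.98535825
N(d1) = 0.43503554; N(d2) = 0.35809024
C = S_0' * N(d1) - K * exp(-rT) * N(d2) = 11.04888341 * 0.43503554 - 11.8200 * 0.98535825 * 0.35809024 = 0.6360


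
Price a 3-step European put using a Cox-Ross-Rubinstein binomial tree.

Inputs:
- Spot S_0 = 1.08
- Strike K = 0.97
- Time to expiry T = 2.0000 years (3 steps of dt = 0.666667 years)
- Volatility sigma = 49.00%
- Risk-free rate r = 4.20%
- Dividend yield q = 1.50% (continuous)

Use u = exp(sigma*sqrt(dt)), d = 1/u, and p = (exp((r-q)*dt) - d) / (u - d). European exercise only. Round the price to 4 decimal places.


Answer: Price = V(0,0) = 0.2092

Derivation:
dt = T/N = 0.666667
u = exp(sigma*sqrt(dt)) = 1.491949; d = 1/u = 0.670264
p = (exp((r-q)*dt) - d) / (u - d) = 0.423397
Discount per step: exp(-r*dt) = 0.972388
Stock lattice S(k, i) with i counting down-moves:
  k=0: S(0,0) = 1.0800
  k=1: S(1,0) = 1.6113; S(1,1) = 0.7239
  k=2: S(2,0) = 2.4040; S(2,1) = 1.0800; S(2,2) = 0.4852
  k=3: S(3,0) = 3.5866; S(3,1) = 1.6113; S(3,2) = 0.7239; S(3,3) = 0.3252
Terminal payoffs V(N, i) = max(K - S_T, 0):
  V(3,0) = 0.000000; V(3,1) = 0.000000; V(3,2) = 0.246115; V(3,3) = 0.644792
Backward induction: V(k, i) = exp(-r*dt) * [p * V(k+1, i) + (1-p) * V(k+1, i+1)].
  V(2,0) = exp(-r*dt) * [p*0.000000 + (1-p)*0.000000] = 0.000000
  V(2,1) = exp(-r*dt) * [p*0.000000 + (1-p)*0.246115] = 0.137992
  V(2,2) = exp(-r*dt) * [p*0.246115 + (1-p)*0.644792] = 0.462850
  V(1,0) = exp(-r*dt) * [p*0.000000 + (1-p)*0.137992] = 0.077370
  V(1,1) = exp(-r*dt) * [p*0.137992 + (1-p)*0.462850] = 0.316324
  V(0,0) = exp(-r*dt) * [p*0.077370 + (1-p)*0.316324] = 0.209211


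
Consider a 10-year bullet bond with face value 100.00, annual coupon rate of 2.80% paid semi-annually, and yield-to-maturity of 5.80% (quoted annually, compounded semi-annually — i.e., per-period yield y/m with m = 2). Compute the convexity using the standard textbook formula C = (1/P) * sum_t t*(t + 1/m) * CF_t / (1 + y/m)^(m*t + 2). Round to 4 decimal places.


Answer: Convexity = 80.8140

Derivation:
Coupon per period c = face * coupon_rate / m = 1.400000
Periods per year m = 2; per-period yield y/m = 0.029000
Number of cashflows N = 20
Cashflows (t years, CF_t, discount factor 1/(1+y/m)^(m*t), PV):
  t = 0.5000: CF_t = 1.400000, DF = 0.971817, PV = 1.360544
  t = 1.0000: CF_t = 1.400000, DF = 0.944429, PV = 1.322200
  t = 1.5000: CF_t = 1.400000, DF = 0.917812, PV = 1.284937
  t = 2.0000: CF_t = 1.400000, DF = 0.891946, PV = 1.248724
  t = 2.5000: CF_t = 1.400000, DF = 0.866808, PV = 1.213532
  t = 3.0000: CF_t = 1.400000, DF = 0.842379, PV = 1.179331
  t = 3.5000: CF_t = 1.400000, DF = 0.818639, PV = 1.146094
  t = 4.0000: CF_t = 1.400000, DF = 0.795567, PV = 1.113794
  t = 4.5000: CF_t = 1.400000, DF = 0.773146, PV = 1.082405
  t = 5.0000: CF_t = 1.400000, DF = 0.751357, PV = 1.051900
  t = 5.5000: CF_t = 1.400000, DF = 0.730182, PV = 1.022254
  t = 6.0000: CF_t = 1.400000, DF = 0.709603, PV = 0.993444
  t = 6.5000: CF_t = 1.400000, DF = 0.689605, PV = 0.965446
  t = 7.0000: CF_t = 1.400000, DF = 0.670170, PV = 0.938238
  t = 7.5000: CF_t = 1.400000, DF = 0.651282, PV = 0.911795
  t = 8.0000: CF_t = 1.400000, DF = 0.632928, PV = 0.886099
  t = 8.5000: CF_t = 1.400000, DF = 0.615090, PV = 0.861126
  t = 9.0000: CF_t = 1.400000, DF = 0.597755, PV = 0.836857
  t = 9.5000: CF_t = 1.400000, DF = 0.580909, PV = 0.813272
  t = 10.0000: CF_t = 101.400000, DF = 0.564537, PV = 57.244064
Price P = sum_t PV_t = 77.476058
Convexity numerator sum_t t*(t + 1/m) * CF_t / (1+y/m)^(m*t + 2):
  t = 0.5000: term = 0.642469
  t = 1.0000: term = 1.873086
  t = 1.5000: term = 3.640595
  t = 2.0000: term = 5.896656
  t = 2.5000: term = 8.595708
  t = 3.0000: term = 11.694841
  t = 3.5000: term = 15.153666
  t = 4.0000: term = 18.934193
  t = 4.5000: term = 23.000720
  t = 5.0000: term = 27.319719
  t = 5.5000: term = 31.859731
  t = 6.0000: term = 36.591263
  t = 6.5000: term = 41.486692
  t = 7.0000: term = 46.520175
  t = 7.5000: term = 51.667556
  t = 8.0000: term = 56.906281
  t = 8.5000: term = 62.215322
  t = 9.0000: term = 67.575093
  t = 9.5000: term = 72.967383
  t = 10.0000: term = 5676.609364
Convexity = (1/P) * sum = 6261.150514 / 77.476058 = 80.814005


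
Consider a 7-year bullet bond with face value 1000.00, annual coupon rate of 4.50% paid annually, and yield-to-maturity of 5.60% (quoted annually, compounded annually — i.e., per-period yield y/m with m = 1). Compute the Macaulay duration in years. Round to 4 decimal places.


Answer: Macaulay duration = 6.1257 years

Derivation:
Coupon per period c = face * coupon_rate / m = 45.000000
Periods per year m = 1; per-period yield y/m = 0.056000
Number of cashflows N = 7
Cashflows (t years, CF_t, discount factor 1/(1+y/m)^(m*t), PV):
  t = 1.0000: CF_t = 45.000000, DF = 0.946970, PV = 42.613636
  t = 2.0000: CF_t = 45.000000, DF = 0.896752, PV = 40.353822
  t = 3.0000: CF_t = 45.000000, DF = 0.849197, PV = 38.213847
  t = 4.0000: CF_t = 45.000000, DF = 0.804163, PV = 36.187355
  t = 5.0000: CF_t = 45.000000, DF = 0.761518, PV = 34.268329
  t = 6.0000: CF_t = 45.000000, DF = 0.721135, PV = 32.451069
  t = 7.0000: CF_t = 1045.000000, DF = 0.682893, PV = 713.623040
Price P = sum_t PV_t = 937.711098
Macaulay numerator sum_t t * PV_t:
  t * PV_t at t = 1.0000: 42.613636
  t * PV_t at t = 2.0000: 80.707645
  t * PV_t at t = 3.0000: 114.641541
  t * PV_t at t = 4.0000: 144.749420
  t * PV_t at t = 5.0000: 171.341643
  t * PV_t at t = 6.0000: 194.706413
  t * PV_t at t = 7.0000: 4995.361278
Macaulay duration D = (sum_t t * PV_t) / P = 5744.121576 / 937.711098 = 6.125684


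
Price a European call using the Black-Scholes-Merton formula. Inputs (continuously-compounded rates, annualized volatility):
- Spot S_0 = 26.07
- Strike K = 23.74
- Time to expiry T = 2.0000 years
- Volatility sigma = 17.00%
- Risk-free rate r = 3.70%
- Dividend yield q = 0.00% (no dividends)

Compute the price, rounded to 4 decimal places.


Answer: Price = 4.8474

Derivation:
d1 = (ln(S/K) + (r - q + 0.5*sigma^2) * T) / (sigma * sqrt(T)) = 0.81743141
d2 = d1 - sigma * sqrt(T) = 0.57701510
exp(-rT) = 0.92867169; exp(-qT) = 1.00000000
C = S_0 * exp(-qT) * N(d1) - K * exp(-rT) * N(d2)
N(d1) = 0.79315903; N(d2) = 0.71803537
C = 26.0700 * 1.00000000 * 0.79315903 - 23.7400 * 0.92867169 * 0.71803537 = 4.8474


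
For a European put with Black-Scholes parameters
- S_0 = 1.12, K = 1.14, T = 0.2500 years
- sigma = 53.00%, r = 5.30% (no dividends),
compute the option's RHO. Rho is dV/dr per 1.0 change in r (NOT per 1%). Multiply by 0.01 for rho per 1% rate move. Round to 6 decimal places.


d1 = 0.1157091430; d2 = -0.1492908570
phi(d1) = 0.3962805591; exp(-qT) = 1.0000000000; exp(-rT) = 0.9868373948
N(-d2) = 0.5593379353
Rho = -K*T*exp(-rT)*N(-d2) = -1.1400 * 0.2500 * 0.9868373948 * 0.5593379353 = -0.157313

Answer: Rho = -0.157313


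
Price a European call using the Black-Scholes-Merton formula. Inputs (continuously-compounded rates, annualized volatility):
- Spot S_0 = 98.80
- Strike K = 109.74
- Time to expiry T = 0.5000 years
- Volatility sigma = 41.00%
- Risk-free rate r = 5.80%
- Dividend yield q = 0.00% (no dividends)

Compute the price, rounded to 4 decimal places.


d1 = (ln(S/K) + (r - q + 0.5*sigma^2) * T) / (sigma * sqrt(T)) = -0.11724633
d2 = d1 - sigma * sqrt(T) = -0.40716011
exp(-rT) = 0.97141646; exp(-qT) = 1.00000000
C = S_0 * exp(-qT) * N(d1) - K * exp(-rT) * N(d2)
N(d1) = 0.45333243; N(d2) = 0.34194520
C = 98.8000 * 1.00000000 * 0.45333243 - 109.7400 * 0.97141646 * 0.34194520 = 8.3368

Answer: Price = 8.3368


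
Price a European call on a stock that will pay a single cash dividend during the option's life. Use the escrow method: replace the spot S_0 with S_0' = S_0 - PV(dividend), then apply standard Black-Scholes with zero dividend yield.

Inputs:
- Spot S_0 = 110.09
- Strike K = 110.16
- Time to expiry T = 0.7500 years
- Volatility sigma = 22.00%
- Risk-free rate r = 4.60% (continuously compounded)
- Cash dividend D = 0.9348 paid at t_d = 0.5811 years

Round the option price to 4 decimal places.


Answer: Price = 9.6326

Derivation:
PV(D) = D * exp(-r * t_d) = 0.9348 * 0.97362350 = 0.91014325
S_0' = S_0 - PV(D) = 110.0900 - 0.91014325 = 109.17985675
d1 = (ln(S_0'/K) + (r + sigma^2/2)*T) / (sigma*sqrt(T)) = 0.22943233
d2 = d1 - sigma*sqrt(T) = 0.03890674
exp(-rT) = 0.96608834
N(d1) = 0.59073354; N(d2) = 0.51551763
C = S_0' * N(d1) - K * exp(-rT) * N(d2) = 109.17985675 * 0.59073354 - 110.1600 * 0.96608834 * 0.51551763 = 9.6326


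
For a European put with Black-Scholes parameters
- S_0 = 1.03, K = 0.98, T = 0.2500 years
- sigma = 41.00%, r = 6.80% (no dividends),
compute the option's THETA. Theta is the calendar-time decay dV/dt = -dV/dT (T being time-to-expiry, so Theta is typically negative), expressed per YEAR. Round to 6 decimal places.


d1 = 0.4281659003; d2 = 0.2231659003
phi(d1) = 0.3639999487; exp(-qT) = 1.0000000000; exp(-rT) = 0.9831436846
Theta = -S*exp(-qT)*phi(d1)*sigma/(2*sqrt(T)) + r*K*exp(-rT)*N(-d2) - q*S*exp(-qT)*N(-d1)
N(-d1) = 0.3342651704; N(-d2) = 0.4117031952; sqrt(T) = 0.5000000000
Term 1 = -1.0300 * 1.0000000000 * 0.3639999487 * 0.4100 / (2 * 0.5000000000) = -0.1537171783
Term 2 = 0.0680 * 0.9800 * 0.9831436846 * 0.4117031952 = 0.0269734327
Term 3 = 0 (no dividend yield, q = 0)
Theta = -0.1537171783 + (0.0269734327) + (0.0000000000) = -0.126744

Answer: Theta = -0.126744


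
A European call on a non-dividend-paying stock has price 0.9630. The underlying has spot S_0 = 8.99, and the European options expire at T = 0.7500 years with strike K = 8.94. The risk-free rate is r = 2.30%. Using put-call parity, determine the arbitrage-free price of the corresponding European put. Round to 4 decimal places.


Answer: Put price = 0.7601

Derivation:
Put-call parity: C - P = S_0 * exp(-qT) - K * exp(-rT).
S_0 * exp(-qT) = 8.9900 * 1.00000000 = 8.99000000
K * exp(-rT) = 8.9400 * 0.98289793 = 8.78710749
P = C - S*exp(-qT) + K*exp(-rT)
P = 0.9630 - 8.99000000 + 8.78710749 = 0.7601


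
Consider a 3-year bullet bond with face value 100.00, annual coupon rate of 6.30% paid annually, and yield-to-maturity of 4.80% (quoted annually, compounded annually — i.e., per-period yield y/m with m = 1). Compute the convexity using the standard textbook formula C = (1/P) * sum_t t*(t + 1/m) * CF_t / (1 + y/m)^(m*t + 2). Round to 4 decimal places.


Coupon per period c = face * coupon_rate / m = 6.300000
Periods per year m = 1; per-period yield y/m = 0.048000
Number of cashflows N = 3
Cashflows (t years, CF_t, discount factor 1/(1+y/m)^(m*t), PV):
  t = 1.0000: CF_t = 6.300000, DF = 0.954198, PV = 6.011450
  t = 2.0000: CF_t = 6.300000, DF = 0.910495, PV = 5.736117
  t = 3.0000: CF_t = 106.300000, DF = 0.868793, PV = 92.352662
Price P = sum_t PV_t = 104.100229
Convexity numerator sum_t t*(t + 1/m) * CF_t / (1+y/m)^(m*t + 2):
  t = 1.0000: term = 10.946788
  t = 2.0000: term = 31.336224
  t = 3.0000: term = 1009.039337
Convexity = (1/P) * sum = 1051.322349 / 104.100229 = 10.099136

Answer: Convexity = 10.0991


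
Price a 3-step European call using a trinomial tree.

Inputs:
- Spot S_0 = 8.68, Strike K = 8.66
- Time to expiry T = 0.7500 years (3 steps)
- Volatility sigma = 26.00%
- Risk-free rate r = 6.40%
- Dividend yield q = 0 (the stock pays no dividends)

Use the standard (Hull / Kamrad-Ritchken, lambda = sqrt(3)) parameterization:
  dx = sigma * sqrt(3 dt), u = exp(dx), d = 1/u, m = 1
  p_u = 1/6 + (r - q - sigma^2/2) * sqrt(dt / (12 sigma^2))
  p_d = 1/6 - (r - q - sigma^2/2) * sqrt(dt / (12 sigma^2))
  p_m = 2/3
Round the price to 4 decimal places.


Answer: Price = V(0,0) = 0.9227

Derivation:
dt = T/N = 0.250000; dx = sigma*sqrt(3*dt) = 0.225167
u = exp(dx) = 1.252531; d = 1/u = 0.798383
p_u = 0.183432, p_m = 0.666667, p_d = 0.149901
Discount per step: exp(-r*dt) = 0.984127
Stock lattice S(k, j) with j the centered position index:
  k=0: S(0,+0) = 8.6800
  k=1: S(1,-1) = 6.9300; S(1,+0) = 8.6800; S(1,+1) = 10.8720
  k=2: S(2,-2) = 5.5328; S(2,-1) = 6.9300; S(2,+0) = 8.6800; S(2,+1) = 10.8720; S(2,+2) = 13.6175
  k=3: S(3,-3) = 4.4173; S(3,-2) = 5.5328; S(3,-1) = 6.9300; S(3,+0) = 8.6800; S(3,+1) = 10.8720; S(3,+2) = 13.6175; S(3,+3) = 17.0563
Terminal payoffs V(N, j) = max(S_T - K, 0):
  V(3,-3) = 0.000000; V(3,-2) = 0.000000; V(3,-1) = 0.000000; V(3,+0) = 0.020000; V(3,+1) = 2.211972; V(3,+2) = 4.957486; V(3,+3) = 8.396329
Backward induction: V(k, j) = exp(-r*dt) * [p_u * V(k+1, j+1) + p_m * V(k+1, j) + p_d * V(k+1, j-1)]
  V(2,-2) = exp(-r*dt) * [p_u*0.000000 + p_m*0.000000 + p_d*0.000000] = 0.000000
  V(2,-1) = exp(-r*dt) * [p_u*0.020000 + p_m*0.000000 + p_d*0.000000] = 0.003610
  V(2,+0) = exp(-r*dt) * [p_u*2.211972 + p_m*0.020000 + p_d*0.000000] = 0.412428
  V(2,+1) = exp(-r*dt) * [p_u*4.957486 + p_m*2.211972 + p_d*0.020000] = 2.349120
  V(2,+2) = exp(-r*dt) * [p_u*8.396329 + p_m*4.957486 + p_d*2.211972] = 5.094556
  V(1,-1) = exp(-r*dt) * [p_u*0.412428 + p_m*0.003610 + p_d*0.000000] = 0.076820
  V(1,+0) = exp(-r*dt) * [p_u*2.349120 + p_m*0.412428 + p_d*0.003610] = 0.695185
  V(1,+1) = exp(-r*dt) * [p_u*5.094556 + p_m*2.349120 + p_d*0.412428] = 2.521736
  V(0,+0) = exp(-r*dt) * [p_u*2.521736 + p_m*0.695185 + p_d*0.076820] = 0.922658


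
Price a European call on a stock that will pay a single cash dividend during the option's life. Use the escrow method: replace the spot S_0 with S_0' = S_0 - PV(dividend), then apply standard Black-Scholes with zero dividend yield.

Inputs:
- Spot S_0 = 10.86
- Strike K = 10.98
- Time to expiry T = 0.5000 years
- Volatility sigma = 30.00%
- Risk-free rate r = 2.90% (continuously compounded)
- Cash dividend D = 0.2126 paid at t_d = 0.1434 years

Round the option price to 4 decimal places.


Answer: Price = 0.8226

Derivation:
PV(D) = D * exp(-r * t_d) = 0.2126 * 0.99585004 = 0.21171772
S_0' = S_0 - PV(D) = 10.8600 - 0.21171772 = 10.64828228
d1 = (ln(S_0'/K) + (r + sigma^2/2)*T) / (sigma*sqrt(T)) = 0.02980764
d2 = d1 - sigma*sqrt(T) = -0.18232440
exp(-rT) = 0.98560462
N(d1) = 0.51188977; N(d2) = 0.42766408
C = S_0' * N(d1) - K * exp(-rT) * N(d2) = 10.64828228 * 0.51188977 - 10.9800 * 0.98560462 * 0.42766408 = 0.8226


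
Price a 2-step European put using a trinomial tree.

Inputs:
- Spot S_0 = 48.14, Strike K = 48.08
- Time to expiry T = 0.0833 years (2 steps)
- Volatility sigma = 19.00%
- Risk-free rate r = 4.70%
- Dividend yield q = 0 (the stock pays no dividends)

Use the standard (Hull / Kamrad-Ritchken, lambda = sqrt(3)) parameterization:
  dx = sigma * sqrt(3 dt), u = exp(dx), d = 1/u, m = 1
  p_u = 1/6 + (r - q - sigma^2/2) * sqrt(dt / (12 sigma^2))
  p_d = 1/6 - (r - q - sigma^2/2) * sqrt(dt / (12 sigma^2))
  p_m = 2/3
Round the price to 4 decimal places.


Answer: Price = V(0,0) = 0.7907

Derivation:
dt = T/N = 0.041650; dx = sigma*sqrt(3*dt) = 0.067162
u = exp(dx) = 1.069468; d = 1/u = 0.935044
p_u = 0.175643, p_m = 0.666667, p_d = 0.157690
Discount per step: exp(-r*dt) = 0.998044
Stock lattice S(k, j) with j the centered position index:
  k=0: S(0,+0) = 48.1400
  k=1: S(1,-1) = 45.0130; S(1,+0) = 48.1400; S(1,+1) = 51.4842
  k=2: S(2,-2) = 42.0892; S(2,-1) = 45.0130; S(2,+0) = 48.1400; S(2,+1) = 51.4842; S(2,+2) = 55.0607
Terminal payoffs V(N, j) = max(K - S_T, 0):
  V(2,-2) = 5.990849; V(2,-1) = 3.066983; V(2,+0) = 0.000000; V(2,+1) = 0.000000; V(2,+2) = 0.000000
Backward induction: V(k, j) = exp(-r*dt) * [p_u * V(k+1, j+1) + p_m * V(k+1, j) + p_d * V(k+1, j-1)]
  V(1,-1) = exp(-r*dt) * [p_u*0.000000 + p_m*3.066983 + p_d*5.990849] = 2.983506
  V(1,+0) = exp(-r*dt) * [p_u*0.000000 + p_m*0.000000 + p_d*3.066983] = 0.482687
  V(1,+1) = exp(-r*dt) * [p_u*0.000000 + p_m*0.000000 + p_d*0.000000] = 0.000000
  V(0,+0) = exp(-r*dt) * [p_u*0.000000 + p_m*0.482687 + p_d*2.983506] = 0.790711


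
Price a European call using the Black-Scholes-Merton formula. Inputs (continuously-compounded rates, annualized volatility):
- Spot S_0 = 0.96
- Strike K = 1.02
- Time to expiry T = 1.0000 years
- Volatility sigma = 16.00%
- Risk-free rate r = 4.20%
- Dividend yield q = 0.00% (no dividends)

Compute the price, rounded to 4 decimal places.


d1 = (ln(S/K) + (r - q + 0.5*sigma^2) * T) / (sigma * sqrt(T)) = -0.03640389
d2 = d1 - sigma * sqrt(T) = -0.19640389
exp(-rT) = 0.95886978; exp(-qT) = 1.00000000
C = S_0 * exp(-qT) * N(d1) - K * exp(-rT) * N(d2)
N(d1) = 0.48548016; N(d2) = 0.42214703
C = 0.9600 * 1.00000000 * 0.48548016 - 1.0200 * 0.95886978 * 0.42214703 = 0.0532

Answer: Price = 0.0532


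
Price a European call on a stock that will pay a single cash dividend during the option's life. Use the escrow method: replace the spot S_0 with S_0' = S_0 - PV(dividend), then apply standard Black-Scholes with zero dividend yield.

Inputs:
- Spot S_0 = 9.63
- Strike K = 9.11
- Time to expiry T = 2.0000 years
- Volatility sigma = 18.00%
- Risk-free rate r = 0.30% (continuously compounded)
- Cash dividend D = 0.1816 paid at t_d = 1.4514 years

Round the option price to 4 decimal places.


PV(D) = D * exp(-r * t_d) = 0.1816 * 0.99565527 = 0.18081100
S_0' = S_0 - PV(D) = 9.6300 - 0.18081100 = 9.44918900
d1 = (ln(S_0'/K) + (r + sigma^2/2)*T) / (sigma*sqrt(T)) = 0.29445579
d2 = d1 - sigma*sqrt(T) = 0.03989735
exp(-rT) = 0.99401796
N(d1) = 0.61579518; N(d2) = 0.51591252
C = S_0' * N(d1) - K * exp(-rT) * N(d2) = 9.44918900 * 0.61579518 - 9.1100 * 0.99401796 * 0.51591252 = 1.1469

Answer: Price = 1.1469


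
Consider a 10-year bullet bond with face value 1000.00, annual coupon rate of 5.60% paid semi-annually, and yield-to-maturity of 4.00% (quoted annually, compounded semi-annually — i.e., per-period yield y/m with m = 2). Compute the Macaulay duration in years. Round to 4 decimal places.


Coupon per period c = face * coupon_rate / m = 28.000000
Periods per year m = 2; per-period yield y/m = 0.020000
Number of cashflows N = 20
Cashflows (t years, CF_t, discount factor 1/(1+y/m)^(m*t), PV):
  t = 0.5000: CF_t = 28.000000, DF = 0.980392, PV = 27.450980
  t = 1.0000: CF_t = 28.000000, DF = 0.961169, PV = 26.912726
  t = 1.5000: CF_t = 28.000000, DF = 0.942322, PV = 26.385025
  t = 2.0000: CF_t = 28.000000, DF = 0.923845, PV = 25.867672
  t = 2.5000: CF_t = 28.000000, DF = 0.905731, PV = 25.360463
  t = 3.0000: CF_t = 28.000000, DF = 0.887971, PV = 24.863199
  t = 3.5000: CF_t = 28.000000, DF = 0.870560, PV = 24.375685
  t = 4.0000: CF_t = 28.000000, DF = 0.853490, PV = 23.897730
  t = 4.5000: CF_t = 28.000000, DF = 0.836755, PV = 23.429147
  t = 5.0000: CF_t = 28.000000, DF = 0.820348, PV = 22.969752
  t = 5.5000: CF_t = 28.000000, DF = 0.804263, PV = 22.519365
  t = 6.0000: CF_t = 28.000000, DF = 0.788493, PV = 22.077809
  t = 6.5000: CF_t = 28.000000, DF = 0.773033, PV = 21.644911
  t = 7.0000: CF_t = 28.000000, DF = 0.757875, PV = 21.220501
  t = 7.5000: CF_t = 28.000000, DF = 0.743015, PV = 20.804412
  t = 8.0000: CF_t = 28.000000, DF = 0.728446, PV = 20.396483
  t = 8.5000: CF_t = 28.000000, DF = 0.714163, PV = 19.996552
  t = 9.0000: CF_t = 28.000000, DF = 0.700159, PV = 19.604462
  t = 9.5000: CF_t = 28.000000, DF = 0.686431, PV = 19.220061
  t = 10.0000: CF_t = 1028.000000, DF = 0.672971, PV = 691.814530
Price P = sum_t PV_t = 1130.811467
Macaulay numerator sum_t t * PV_t:
  t * PV_t at t = 0.5000: 13.725490
  t * PV_t at t = 1.0000: 26.912726
  t * PV_t at t = 1.5000: 39.577538
  t * PV_t at t = 2.0000: 51.735344
  t * PV_t at t = 2.5000: 63.401157
  t * PV_t at t = 3.0000: 74.589596
  t * PV_t at t = 3.5000: 85.314898
  t * PV_t at t = 4.0000: 95.590922
  t * PV_t at t = 4.5000: 105.431163
  t * PV_t at t = 5.0000: 114.848762
  t * PV_t at t = 5.5000: 123.856508
  t * PV_t at t = 6.0000: 132.466853
  t * PV_t at t = 6.5000: 140.691920
  t * PV_t at t = 7.0000: 148.543505
  t * PV_t at t = 7.5000: 156.033093
  t * PV_t at t = 8.0000: 163.171862
  t * PV_t at t = 8.5000: 169.970690
  t * PV_t at t = 9.0000: 176.440162
  t * PV_t at t = 9.5000: 182.590582
  t * PV_t at t = 10.0000: 6918.145304
Macaulay duration D = (sum_t t * PV_t) / P = 8983.038076 / 1130.811467 = 7.943887

Answer: Macaulay duration = 7.9439 years


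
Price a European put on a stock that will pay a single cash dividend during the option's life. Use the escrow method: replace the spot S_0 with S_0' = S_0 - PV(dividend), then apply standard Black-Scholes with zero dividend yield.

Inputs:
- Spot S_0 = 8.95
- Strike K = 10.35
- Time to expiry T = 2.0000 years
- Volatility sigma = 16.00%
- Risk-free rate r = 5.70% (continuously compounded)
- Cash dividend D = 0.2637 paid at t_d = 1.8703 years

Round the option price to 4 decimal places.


Answer: Price = 1.0958

Derivation:
PV(D) = D * exp(-r * t_d) = 0.2637 * 0.89887877 = 0.23703433
S_0' = S_0 - PV(D) = 8.9500 - 0.23703433 = 8.71296567
d1 = (ln(S_0'/K) + (r + sigma^2/2)*T) / (sigma*sqrt(T)) = -0.14395941
d2 = d1 - sigma*sqrt(T) = -0.37023358
exp(-rT) = 0.89225796
N(-d1) = 0.55723374; N(-d2) = 0.64439577
P = K * exp(-rT) * N(-d2) - S_0' * N(-d1) = 10.3500 * 0.89225796 * 0.64439577 - 8.71296567 * 0.55723374 = 1.0958


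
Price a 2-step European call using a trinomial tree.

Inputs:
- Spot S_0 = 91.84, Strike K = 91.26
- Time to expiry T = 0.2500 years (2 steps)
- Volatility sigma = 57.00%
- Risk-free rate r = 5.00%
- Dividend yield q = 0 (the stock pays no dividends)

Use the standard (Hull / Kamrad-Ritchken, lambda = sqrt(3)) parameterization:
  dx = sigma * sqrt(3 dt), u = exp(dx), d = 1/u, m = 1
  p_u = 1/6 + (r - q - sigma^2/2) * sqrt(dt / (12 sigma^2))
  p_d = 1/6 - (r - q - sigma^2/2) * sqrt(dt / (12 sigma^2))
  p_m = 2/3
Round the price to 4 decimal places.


Answer: Price = V(0,0) = 9.7792

Derivation:
dt = T/N = 0.125000; dx = sigma*sqrt(3*dt) = 0.349052
u = exp(dx) = 1.417723; d = 1/u = 0.705356
p_u = 0.146532, p_m = 0.666667, p_d = 0.186802
Discount per step: exp(-r*dt) = 0.993769
Stock lattice S(k, j) with j the centered position index:
  k=0: S(0,+0) = 91.8400
  k=1: S(1,-1) = 64.7799; S(1,+0) = 91.8400; S(1,+1) = 130.2037
  k=2: S(2,-2) = 45.6929; S(2,-1) = 64.7799; S(2,+0) = 91.8400; S(2,+1) = 130.2037; S(2,+2) = 184.5928
Terminal payoffs V(N, j) = max(S_T - K, 0):
  V(2,-2) = 0.000000; V(2,-1) = 0.000000; V(2,+0) = 0.580000; V(2,+1) = 38.943710; V(2,+2) = 93.332835
Backward induction: V(k, j) = exp(-r*dt) * [p_u * V(k+1, j+1) + p_m * V(k+1, j) + p_d * V(k+1, j-1)]
  V(1,-1) = exp(-r*dt) * [p_u*0.580000 + p_m*0.000000 + p_d*0.000000] = 0.084459
  V(1,+0) = exp(-r*dt) * [p_u*38.943710 + p_m*0.580000 + p_d*0.000000] = 6.055195
  V(1,+1) = exp(-r*dt) * [p_u*93.332835 + p_m*38.943710 + p_d*0.580000] = 39.499401
  V(0,+0) = exp(-r*dt) * [p_u*39.499401 + p_m*6.055195 + p_d*0.084459] = 9.779180


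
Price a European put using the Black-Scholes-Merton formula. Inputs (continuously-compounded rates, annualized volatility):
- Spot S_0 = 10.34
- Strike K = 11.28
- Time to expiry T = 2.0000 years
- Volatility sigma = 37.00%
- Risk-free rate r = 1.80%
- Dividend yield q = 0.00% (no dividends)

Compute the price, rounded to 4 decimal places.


Answer: Price = 2.4707

Derivation:
d1 = (ln(S/K) + (r - q + 0.5*sigma^2) * T) / (sigma * sqrt(T)) = 0.16414170
d2 = d1 - sigma * sqrt(T) = -0.35911732
exp(-rT) = 0.96464029; exp(-qT) = 1.00000000
P = K * exp(-rT) * N(-d2) - S_0 * exp(-qT) * N(-d1)
N(-d1) = 0.43480980; N(-d2) = 0.64024634
P = 11.2800 * 0.96464029 * 0.64024634 - 10.3400 * 1.00000000 * 0.43480980 = 2.4707


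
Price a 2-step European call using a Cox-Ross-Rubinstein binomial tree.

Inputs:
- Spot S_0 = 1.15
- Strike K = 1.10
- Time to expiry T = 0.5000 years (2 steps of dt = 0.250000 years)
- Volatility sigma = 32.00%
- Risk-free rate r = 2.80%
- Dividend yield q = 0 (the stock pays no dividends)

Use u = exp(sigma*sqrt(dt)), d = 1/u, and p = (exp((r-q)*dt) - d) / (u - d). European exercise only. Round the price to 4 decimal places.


Answer: Price = V(0,0) = 0.1354

Derivation:
dt = T/N = 0.250000
u = exp(sigma*sqrt(dt)) = 1.173511; d = 1/u = 0.852144
p = (exp((r-q)*dt) - d) / (u - d) = 0.481943
Discount per step: exp(-r*dt) = 0.993024
Stock lattice S(k, i) with i counting down-moves:
  k=0: S(0,0) = 1.1500
  k=1: S(1,0) = 1.3495; S(1,1) = 0.9800
  k=2: S(2,0) = 1.5837; S(2,1) = 1.1500; S(2,2) = 0.8351
Terminal payoffs V(N, i) = max(S_T - K, 0):
  V(2,0) = 0.483697; V(2,1) = 0.050000; V(2,2) = 0.000000
Backward induction: V(k, i) = exp(-r*dt) * [p * V(k+1, i) + (1-p) * V(k+1, i+1)].
  V(1,0) = exp(-r*dt) * [p*0.483697 + (1-p)*0.050000] = 0.257211
  V(1,1) = exp(-r*dt) * [p*0.050000 + (1-p)*0.000000] = 0.023929
  V(0,0) = exp(-r*dt) * [p*0.257211 + (1-p)*0.023929] = 0.135406


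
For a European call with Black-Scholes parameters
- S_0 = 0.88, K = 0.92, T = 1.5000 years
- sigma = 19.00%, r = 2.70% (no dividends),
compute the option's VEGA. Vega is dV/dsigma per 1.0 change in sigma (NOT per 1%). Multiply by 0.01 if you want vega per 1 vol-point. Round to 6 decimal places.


d1 = 0.0993686542; d2 = -0.1333328713
phi(d1) = 0.3969775306; exp(-qT) = 1.0000000000; exp(-rT) = 0.9603091645
Vega = S * exp(-qT) * phi(d1) * sqrt(T) = 0.8800 * 1.0000000000 * 0.3969775306 * 1.2247448714 = 0.427853

Answer: Vega = 0.427853


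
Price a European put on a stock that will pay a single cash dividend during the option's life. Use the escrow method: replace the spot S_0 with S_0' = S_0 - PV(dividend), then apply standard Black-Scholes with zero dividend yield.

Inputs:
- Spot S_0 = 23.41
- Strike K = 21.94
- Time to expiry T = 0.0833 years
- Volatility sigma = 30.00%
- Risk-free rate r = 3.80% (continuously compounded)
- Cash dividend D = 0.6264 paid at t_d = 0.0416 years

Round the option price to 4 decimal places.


Answer: Price = 0.3986

Derivation:
PV(D) = D * exp(-r * t_d) = 0.6264 * 0.99842045 = 0.62541057
S_0' = S_0 - PV(D) = 23.4100 - 0.62541057 = 22.78458943
d1 = (ln(S_0'/K) + (r + sigma^2/2)*T) / (sigma*sqrt(T)) = 0.51610253
d2 = d1 - sigma*sqrt(T) = 0.42951732
exp(-rT) = 0.99683960
N(-d1) = 0.30289140; N(-d2) = 0.33377340
P = K * exp(-rT) * N(-d2) - S_0' * N(-d1) = 21.9400 * 0.99683960 * 0.33377340 - 22.78458943 * 0.30289140 = 0.3986


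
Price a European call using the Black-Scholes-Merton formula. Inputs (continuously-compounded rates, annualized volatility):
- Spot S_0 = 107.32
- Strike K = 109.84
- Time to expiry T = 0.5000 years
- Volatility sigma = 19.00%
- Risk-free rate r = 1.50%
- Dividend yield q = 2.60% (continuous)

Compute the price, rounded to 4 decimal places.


Answer: Price = 4.3442

Derivation:
d1 = (ln(S/K) + (r - q + 0.5*sigma^2) * T) / (sigma * sqrt(T)) = -0.14651800
d2 = d1 - sigma * sqrt(T) = -0.28086829
exp(-rT) = 0.99252805; exp(-qT) = 0.98708414
C = S_0 * exp(-qT) * N(d1) - K * exp(-rT) * N(d2)
N(d1) = 0.44175624; N(d2) = 0.38940571
C = 107.3200 * 0.98708414 * 0.44175624 - 109.8400 * 0.99252805 * 0.38940571 = 4.3442


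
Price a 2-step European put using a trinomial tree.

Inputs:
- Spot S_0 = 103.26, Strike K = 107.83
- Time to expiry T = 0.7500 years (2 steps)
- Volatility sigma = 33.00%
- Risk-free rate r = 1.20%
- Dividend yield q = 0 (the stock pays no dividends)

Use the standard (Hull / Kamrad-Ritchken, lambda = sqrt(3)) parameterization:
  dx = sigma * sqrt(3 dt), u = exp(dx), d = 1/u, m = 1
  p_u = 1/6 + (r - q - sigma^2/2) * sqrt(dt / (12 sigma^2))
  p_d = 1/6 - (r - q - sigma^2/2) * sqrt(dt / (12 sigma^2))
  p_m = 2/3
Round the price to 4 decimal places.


Answer: Price = V(0,0) = 13.0466

Derivation:
dt = T/N = 0.375000; dx = sigma*sqrt(3*dt) = 0.350018
u = exp(dx) = 1.419093; d = 1/u = 0.704676
p_u = 0.143927, p_m = 0.666667, p_d = 0.189407
Discount per step: exp(-r*dt) = 0.995510
Stock lattice S(k, j) with j the centered position index:
  k=0: S(0,+0) = 103.2600
  k=1: S(1,-1) = 72.7648; S(1,+0) = 103.2600; S(1,+1) = 146.5355
  k=2: S(2,-2) = 51.2756; S(2,-1) = 72.7648; S(2,+0) = 103.2600; S(2,+1) = 146.5355; S(2,+2) = 207.9475
Terminal payoffs V(N, j) = max(K - S_T, 0):
  V(2,-2) = 56.554433; V(2,-1) = 35.065207; V(2,+0) = 4.570000; V(2,+1) = 0.000000; V(2,+2) = 0.000000
Backward induction: V(k, j) = exp(-r*dt) * [p_u * V(k+1, j+1) + p_m * V(k+1, j) + p_d * V(k+1, j-1)]
  V(1,-1) = exp(-r*dt) * [p_u*4.570000 + p_m*35.065207 + p_d*56.554433] = 34.590324
  V(1,+0) = exp(-r*dt) * [p_u*0.000000 + p_m*4.570000 + p_d*35.065207] = 9.644748
  V(1,+1) = exp(-r*dt) * [p_u*0.000000 + p_m*0.000000 + p_d*4.570000] = 0.861702
  V(0,+0) = exp(-r*dt) * [p_u*0.861702 + p_m*9.644748 + p_d*34.590324] = 13.046647


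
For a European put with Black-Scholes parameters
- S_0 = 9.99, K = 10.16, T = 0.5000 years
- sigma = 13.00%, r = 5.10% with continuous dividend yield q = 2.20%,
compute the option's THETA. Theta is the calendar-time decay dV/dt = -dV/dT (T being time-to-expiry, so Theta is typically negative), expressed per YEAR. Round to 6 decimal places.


Answer: Theta = -0.202207

Derivation:
d1 = 0.0201378627; d2 = -0.0717860188
phi(d1) = 0.3988613964; exp(-qT) = 0.9890602788; exp(-rT) = 0.9748223790
Theta = -S*exp(-qT)*phi(d1)*sigma/(2*sqrt(T)) + r*K*exp(-rT)*N(-d2) - q*S*exp(-qT)*N(-d1)
N(-d1) = 0.4919666981; N(-d2) = 0.5286139003; sqrt(T) = 0.7071067812
Term 1 = -9.9900 * 0.9890602788 * 0.3988613964 * 0.1300 / (2 * 0.7071067812) = -0.3622752032
Term 2 = 0.0510 * 10.1600 * 0.9748223790 * 0.5286139003 = 0.2670102626
Term 3 = -0.0220 * 9.9900 * 0.9890602788 * 0.4919666981 = -0.1069415897
Theta = -0.3622752032 + (0.2670102626) + (-0.1069415897) = -0.202207


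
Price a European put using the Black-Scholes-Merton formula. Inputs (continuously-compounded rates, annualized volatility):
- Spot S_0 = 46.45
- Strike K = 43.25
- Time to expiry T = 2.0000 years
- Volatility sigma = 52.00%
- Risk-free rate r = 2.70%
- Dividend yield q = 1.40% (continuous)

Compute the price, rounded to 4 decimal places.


d1 = (ln(S/K) + (r - q + 0.5*sigma^2) * T) / (sigma * sqrt(T)) = 0.50011382
d2 = d1 - sigma * sqrt(T) = -0.23527723
exp(-rT) = 0.94743211; exp(-qT) = 0.97238837
P = K * exp(-rT) * N(-d2) - S_0 * exp(-qT) * N(-d1)
N(-d1) = 0.30849747; N(-d2) = 0.59300322
P = 43.2500 * 0.94743211 * 0.59300322 - 46.4500 * 0.97238837 * 0.30849747 = 10.3651

Answer: Price = 10.3651


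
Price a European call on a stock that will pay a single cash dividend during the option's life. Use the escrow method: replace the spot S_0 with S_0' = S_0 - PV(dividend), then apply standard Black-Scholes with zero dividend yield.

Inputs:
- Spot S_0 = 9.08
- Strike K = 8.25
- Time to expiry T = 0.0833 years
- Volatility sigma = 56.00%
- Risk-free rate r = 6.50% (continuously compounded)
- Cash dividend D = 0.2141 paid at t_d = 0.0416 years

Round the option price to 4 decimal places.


Answer: Price = 0.9421

Derivation:
PV(D) = D * exp(-r * t_d) = 0.2141 * 0.99729965 = 0.21352186
S_0' = S_0 - PV(D) = 9.0800 - 0.21352186 = 8.86647814
d1 = (ln(S_0'/K) + (r + sigma^2/2)*T) / (sigma*sqrt(T)) = 0.56018555
d2 = d1 - sigma*sqrt(T) = 0.39855981
exp(-rT) = 0.99460013
N(d1) = 0.71232356; N(d2) = 0.65489121
C = S_0' * N(d1) - K * exp(-rT) * N(d2) = 8.86647814 * 0.71232356 - 8.2500 * 0.99460013 * 0.65489121 = 0.9421


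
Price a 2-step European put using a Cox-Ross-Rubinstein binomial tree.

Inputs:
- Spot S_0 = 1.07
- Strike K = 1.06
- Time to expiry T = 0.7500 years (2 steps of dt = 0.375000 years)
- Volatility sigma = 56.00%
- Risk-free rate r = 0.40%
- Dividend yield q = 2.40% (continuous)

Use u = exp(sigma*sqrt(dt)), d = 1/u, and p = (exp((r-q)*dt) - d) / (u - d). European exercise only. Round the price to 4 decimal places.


dt = T/N = 0.375000
u = exp(sigma*sqrt(dt)) = 1.409068; d = 1/u = 0.709689
p = (exp((r-q)*dt) - d) / (u - d) = 0.404415
Discount per step: exp(-r*dt) = 0.998501
Stock lattice S(k, i) with i counting down-moves:
  k=0: S(0,0) = 1.0700
  k=1: S(1,0) = 1.5077; S(1,1) = 0.7594
  k=2: S(2,0) = 2.1245; S(2,1) = 1.0700; S(2,2) = 0.5389
Terminal payoffs V(N, i) = max(K - S_T, 0):
  V(2,0) = 0.000000; V(2,1) = 0.000000; V(2,2) = 0.521086
Backward induction: V(k, i) = exp(-r*dt) * [p * V(k+1, i) + (1-p) * V(k+1, i+1)].
  V(1,0) = exp(-r*dt) * [p*0.000000 + (1-p)*0.000000] = 0.000000
  V(1,1) = exp(-r*dt) * [p*0.000000 + (1-p)*0.521086] = 0.309886
  V(0,0) = exp(-r*dt) * [p*0.000000 + (1-p)*0.309886] = 0.184287

Answer: Price = V(0,0) = 0.1843


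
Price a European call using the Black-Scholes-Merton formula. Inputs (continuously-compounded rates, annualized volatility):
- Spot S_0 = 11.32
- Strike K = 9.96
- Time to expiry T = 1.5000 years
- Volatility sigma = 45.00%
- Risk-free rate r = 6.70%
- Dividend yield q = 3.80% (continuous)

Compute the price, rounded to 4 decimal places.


d1 = (ln(S/K) + (r - q + 0.5*sigma^2) * T) / (sigma * sqrt(T)) = 0.58673263
d2 = d1 - sigma * sqrt(T) = 0.03559744
exp(-rT) = 0.90438511; exp(-qT) = 0.94459407
C = S_0 * exp(-qT) * N(d1) - K * exp(-rT) * N(d2)
N(d1) = 0.72130836; N(d2) = 0.51419832
C = 11.3200 * 0.94459407 * 0.72130836 - 9.9600 * 0.90438511 * 0.51419832 = 3.0811

Answer: Price = 3.0811


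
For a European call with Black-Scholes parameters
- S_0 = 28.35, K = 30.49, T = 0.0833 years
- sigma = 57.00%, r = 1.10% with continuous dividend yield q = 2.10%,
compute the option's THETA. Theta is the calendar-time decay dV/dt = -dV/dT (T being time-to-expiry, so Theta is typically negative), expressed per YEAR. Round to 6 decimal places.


Answer: Theta = -10.317140

Derivation:
d1 = -0.3651568096; d2 = -0.5296687241
phi(d1) = 0.3732121400; exp(-qT) = 0.9982522291; exp(-rT) = 0.9990841197
Theta = -S*exp(-qT)*phi(d1)*sigma/(2*sqrt(T)) - r*K*exp(-rT)*N(d2) + q*S*exp(-qT)*N(d1)
N(d1) = 0.3574971782; N(d2) = 0.2981708181; sqrt(T) = 0.2886173938
Term 1 = -28.3500 * 0.9982522291 * 0.3732121400 * 0.5700 / (2 * 0.2886173938) = -10.4296917588
Term 2 = -0.0110 * 30.4900 * 0.9990841197 * 0.2981708181 = -0.0999119194
Term 3 = 0.0210 * 28.3500 * 0.9982522291 * 0.3574971782 = 0.2124639566
Theta = -10.4296917588 + (-0.0999119194) + (0.2124639566) = -10.317140


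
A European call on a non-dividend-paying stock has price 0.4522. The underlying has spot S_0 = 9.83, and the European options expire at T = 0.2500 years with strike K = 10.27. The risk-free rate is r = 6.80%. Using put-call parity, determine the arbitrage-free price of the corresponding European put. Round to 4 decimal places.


Put-call parity: C - P = S_0 * exp(-qT) - K * exp(-rT).
S_0 * exp(-qT) = 9.8300 * 1.00000000 = 9.83000000
K * exp(-rT) = 10.2700 * 0.98314368 = 10.09688564
P = C - S*exp(-qT) + K*exp(-rT)
P = 0.4522 - 9.83000000 + 10.09688564 = 0.7191

Answer: Put price = 0.7191


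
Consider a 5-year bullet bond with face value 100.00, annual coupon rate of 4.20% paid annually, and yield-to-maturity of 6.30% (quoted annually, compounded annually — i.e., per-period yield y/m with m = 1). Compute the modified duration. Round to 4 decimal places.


Answer: Modified duration = 4.3197

Derivation:
Coupon per period c = face * coupon_rate / m = 4.200000
Periods per year m = 1; per-period yield y/m = 0.063000
Number of cashflows N = 5
Cashflows (t years, CF_t, discount factor 1/(1+y/m)^(m*t), PV):
  t = 1.0000: CF_t = 4.200000, DF = 0.940734, PV = 3.951082
  t = 2.0000: CF_t = 4.200000, DF = 0.884980, PV = 3.716916
  t = 3.0000: CF_t = 4.200000, DF = 0.832531, PV = 3.496629
  t = 4.0000: CF_t = 4.200000, DF = 0.783190, PV = 3.289397
  t = 5.0000: CF_t = 104.200000, DF = 0.736773, PV = 76.771742
Price P = sum_t PV_t = 91.225765
First compute Macaulay numerator sum_t t * PV_t:
  t * PV_t at t = 1.0000: 3.951082
  t * PV_t at t = 2.0000: 7.433832
  t * PV_t at t = 3.0000: 10.489886
  t * PV_t at t = 4.0000: 13.157586
  t * PV_t at t = 5.0000: 383.858711
Macaulay duration D = 418.891097 / 91.225765 = 4.591807
Modified duration = D / (1 + y/m) = 4.591807 / (1 + 0.063000) = 4.319668


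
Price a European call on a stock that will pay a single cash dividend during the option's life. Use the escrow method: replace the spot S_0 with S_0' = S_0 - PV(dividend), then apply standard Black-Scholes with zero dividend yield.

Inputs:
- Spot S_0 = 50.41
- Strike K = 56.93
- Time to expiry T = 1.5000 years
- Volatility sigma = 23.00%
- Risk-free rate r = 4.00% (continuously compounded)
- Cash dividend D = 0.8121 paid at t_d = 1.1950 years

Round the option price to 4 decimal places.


PV(D) = D * exp(-r * t_d) = 0.8121 * 0.95332443 = 0.77419477
S_0' = S_0 - PV(D) = 50.4100 - 0.77419477 = 49.63580523
d1 = (ln(S_0'/K) + (r + sigma^2/2)*T) / (sigma*sqrt(T)) = -0.13289366
d2 = d1 - sigma*sqrt(T) = -0.41458498
exp(-rT) = 0.94176453
N(d1) = 0.44713874; N(d2) = 0.33922287
C = S_0' * N(d1) - K * exp(-rT) * N(d2) = 49.63580523 * 0.44713874 - 56.9300 * 0.94176453 * 0.33922287 = 4.0068

Answer: Price = 4.0068


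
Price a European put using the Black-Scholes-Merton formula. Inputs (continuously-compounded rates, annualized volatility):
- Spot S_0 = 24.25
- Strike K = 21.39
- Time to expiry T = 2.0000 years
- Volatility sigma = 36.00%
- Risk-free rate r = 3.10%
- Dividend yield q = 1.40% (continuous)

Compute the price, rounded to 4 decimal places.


Answer: Price = 2.8592

Derivation:
d1 = (ln(S/K) + (r - q + 0.5*sigma^2) * T) / (sigma * sqrt(T)) = 0.56783246
d2 = d1 - sigma * sqrt(T) = 0.05871558
exp(-rT) = 0.93988289; exp(-qT) = 0.97238837
P = K * exp(-rT) * N(-d2) - S_0 * exp(-qT) * N(-d1)
N(-d1) = 0.28507437; N(-d2) = 0.47658932
P = 21.3900 * 0.93988289 * 0.47658932 - 24.2500 * 0.97238837 * 0.28507437 = 2.8592
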